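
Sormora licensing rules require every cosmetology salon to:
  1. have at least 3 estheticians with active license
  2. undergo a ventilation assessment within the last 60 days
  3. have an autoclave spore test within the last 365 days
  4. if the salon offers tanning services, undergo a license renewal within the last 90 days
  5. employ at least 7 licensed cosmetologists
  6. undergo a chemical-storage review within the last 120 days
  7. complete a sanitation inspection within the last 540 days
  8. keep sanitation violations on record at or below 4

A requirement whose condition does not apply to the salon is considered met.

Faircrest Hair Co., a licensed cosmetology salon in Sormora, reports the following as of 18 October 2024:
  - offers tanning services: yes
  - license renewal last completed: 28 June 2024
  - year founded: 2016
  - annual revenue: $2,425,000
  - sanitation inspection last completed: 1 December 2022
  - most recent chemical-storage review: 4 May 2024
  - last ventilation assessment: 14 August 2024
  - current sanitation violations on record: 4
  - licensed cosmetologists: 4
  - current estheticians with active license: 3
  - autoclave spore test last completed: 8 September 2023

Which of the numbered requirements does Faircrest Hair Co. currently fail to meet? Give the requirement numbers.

2, 3, 4, 5, 6, 7

1. estheticians with active license 3 ≥ 3 → met
2. ventilation assessment 65 days ago vs limit 60 → not met
3. autoclave spore test 406 days ago vs limit 365 → not met
4. condition 'offers tanning services' holds; license renewal 112 days ago vs limit 90 → not met
5. licensed cosmetologists 4 < 7 → not met
6. chemical-storage review 167 days ago vs limit 120 → not met
7. sanitation inspection 687 days ago vs limit 540 → not met
8. sanitation violations on record 4 ≤ 4 → met
Not met: 2, 3, 4, 5, 6, 7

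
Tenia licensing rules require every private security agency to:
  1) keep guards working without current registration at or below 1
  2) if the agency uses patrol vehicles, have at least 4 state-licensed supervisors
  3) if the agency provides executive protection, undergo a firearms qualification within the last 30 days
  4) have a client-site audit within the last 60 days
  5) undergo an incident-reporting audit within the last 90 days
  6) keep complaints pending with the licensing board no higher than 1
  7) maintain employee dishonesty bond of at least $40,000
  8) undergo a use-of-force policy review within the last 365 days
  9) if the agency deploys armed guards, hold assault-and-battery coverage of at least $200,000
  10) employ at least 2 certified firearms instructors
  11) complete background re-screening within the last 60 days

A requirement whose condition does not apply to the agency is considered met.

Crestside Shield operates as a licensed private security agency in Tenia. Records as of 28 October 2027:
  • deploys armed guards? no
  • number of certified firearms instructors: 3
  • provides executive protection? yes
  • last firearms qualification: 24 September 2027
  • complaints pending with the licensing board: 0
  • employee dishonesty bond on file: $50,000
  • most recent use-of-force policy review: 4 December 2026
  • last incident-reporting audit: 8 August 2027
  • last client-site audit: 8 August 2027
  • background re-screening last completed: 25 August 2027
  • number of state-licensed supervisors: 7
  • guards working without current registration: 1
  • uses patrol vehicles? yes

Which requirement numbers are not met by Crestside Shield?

3, 4, 11

1. guards working without current registration 1 ≤ 1 → met
2. condition 'uses patrol vehicles' holds; state-licensed supervisors 7 ≥ 4 → met
3. condition 'provides executive protection' holds; firearms qualification 34 days ago vs limit 30 → not met
4. client-site audit 81 days ago vs limit 60 → not met
5. incident-reporting audit 81 days ago vs limit 90 → met
6. complaints pending with the licensing board 0 ≤ 1 → met
7. employee dishonesty bond $50,000 ≥ $40,000 → met
8. use-of-force policy review 328 days ago vs limit 365 → met
9. condition 'deploys armed guards' does not hold → requirement n/a → met
10. certified firearms instructors 3 ≥ 2 → met
11. background re-screening 64 days ago vs limit 60 → not met
Not met: 3, 4, 11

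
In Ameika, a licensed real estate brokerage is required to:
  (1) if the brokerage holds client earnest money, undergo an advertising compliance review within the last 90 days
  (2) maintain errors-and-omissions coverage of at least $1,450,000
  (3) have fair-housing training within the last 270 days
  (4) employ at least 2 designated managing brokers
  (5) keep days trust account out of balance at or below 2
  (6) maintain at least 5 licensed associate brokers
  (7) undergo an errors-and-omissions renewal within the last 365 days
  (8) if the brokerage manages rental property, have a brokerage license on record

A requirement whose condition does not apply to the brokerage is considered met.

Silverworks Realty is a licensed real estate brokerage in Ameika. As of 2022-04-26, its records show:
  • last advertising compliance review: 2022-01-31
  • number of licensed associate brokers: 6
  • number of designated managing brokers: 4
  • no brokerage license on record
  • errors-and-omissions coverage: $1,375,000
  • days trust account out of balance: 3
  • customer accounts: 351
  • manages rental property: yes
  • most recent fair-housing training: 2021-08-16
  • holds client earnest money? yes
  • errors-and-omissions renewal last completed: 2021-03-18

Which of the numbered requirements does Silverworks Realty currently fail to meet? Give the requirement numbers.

1. condition 'holds client earnest money' holds; advertising compliance review 85 days ago vs limit 90 → met
2. errors-and-omissions coverage $1,375,000 < $1,450,000 → not met
3. fair-housing training 253 days ago vs limit 270 → met
4. designated managing brokers 4 ≥ 2 → met
5. days trust account out of balance 3 > 2 → not met
6. licensed associate brokers 6 ≥ 5 → met
7. errors-and-omissions renewal 404 days ago vs limit 365 → not met
8. condition 'manages rental property' holds; brokerage license absent → not met
Not met: 2, 5, 7, 8

2, 5, 7, 8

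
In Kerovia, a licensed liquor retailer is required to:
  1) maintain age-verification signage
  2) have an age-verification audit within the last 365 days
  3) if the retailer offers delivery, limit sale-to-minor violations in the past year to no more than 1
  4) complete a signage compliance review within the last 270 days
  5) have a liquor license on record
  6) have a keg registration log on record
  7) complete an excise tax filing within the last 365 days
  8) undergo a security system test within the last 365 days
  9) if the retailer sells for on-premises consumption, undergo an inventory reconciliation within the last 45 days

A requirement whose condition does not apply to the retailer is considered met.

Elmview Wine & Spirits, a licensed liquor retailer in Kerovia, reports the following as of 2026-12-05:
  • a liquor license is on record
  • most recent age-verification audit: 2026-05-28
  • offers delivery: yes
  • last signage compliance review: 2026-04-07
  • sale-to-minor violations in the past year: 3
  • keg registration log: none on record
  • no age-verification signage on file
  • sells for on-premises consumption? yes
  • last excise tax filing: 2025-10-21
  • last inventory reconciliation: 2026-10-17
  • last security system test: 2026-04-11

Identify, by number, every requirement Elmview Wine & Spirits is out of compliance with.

1. age-verification signage absent → not met
2. age-verification audit 191 days ago vs limit 365 → met
3. condition 'offers delivery' holds; sale-to-minor violations in the past year 3 > 1 → not met
4. signage compliance review 242 days ago vs limit 270 → met
5. liquor license present → met
6. keg registration log absent → not met
7. excise tax filing 410 days ago vs limit 365 → not met
8. security system test 238 days ago vs limit 365 → met
9. condition 'sells for on-premises consumption' holds; inventory reconciliation 49 days ago vs limit 45 → not met
Not met: 1, 3, 6, 7, 9

1, 3, 6, 7, 9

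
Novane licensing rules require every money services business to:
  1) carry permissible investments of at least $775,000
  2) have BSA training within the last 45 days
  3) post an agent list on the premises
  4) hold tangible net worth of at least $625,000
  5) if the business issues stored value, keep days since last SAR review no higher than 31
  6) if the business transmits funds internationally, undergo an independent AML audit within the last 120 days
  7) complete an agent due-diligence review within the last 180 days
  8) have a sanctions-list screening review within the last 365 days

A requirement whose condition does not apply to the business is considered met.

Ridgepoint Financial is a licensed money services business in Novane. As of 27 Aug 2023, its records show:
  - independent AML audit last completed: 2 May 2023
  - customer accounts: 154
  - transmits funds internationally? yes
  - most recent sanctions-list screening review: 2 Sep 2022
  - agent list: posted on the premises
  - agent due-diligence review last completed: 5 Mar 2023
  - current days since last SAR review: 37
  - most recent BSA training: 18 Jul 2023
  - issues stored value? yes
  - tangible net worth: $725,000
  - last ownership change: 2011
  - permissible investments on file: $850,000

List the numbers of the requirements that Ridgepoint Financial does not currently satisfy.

1. permissible investments $850,000 ≥ $775,000 → met
2. BSA training 40 days ago vs limit 45 → met
3. agent list present → met
4. tangible net worth $725,000 ≥ $625,000 → met
5. condition 'issues stored value' holds; days since last SAR review 37 > 31 → not met
6. condition 'transmits funds internationally' holds; independent AML audit 117 days ago vs limit 120 → met
7. agent due-diligence review 175 days ago vs limit 180 → met
8. sanctions-list screening review 359 days ago vs limit 365 → met
Not met: 5

5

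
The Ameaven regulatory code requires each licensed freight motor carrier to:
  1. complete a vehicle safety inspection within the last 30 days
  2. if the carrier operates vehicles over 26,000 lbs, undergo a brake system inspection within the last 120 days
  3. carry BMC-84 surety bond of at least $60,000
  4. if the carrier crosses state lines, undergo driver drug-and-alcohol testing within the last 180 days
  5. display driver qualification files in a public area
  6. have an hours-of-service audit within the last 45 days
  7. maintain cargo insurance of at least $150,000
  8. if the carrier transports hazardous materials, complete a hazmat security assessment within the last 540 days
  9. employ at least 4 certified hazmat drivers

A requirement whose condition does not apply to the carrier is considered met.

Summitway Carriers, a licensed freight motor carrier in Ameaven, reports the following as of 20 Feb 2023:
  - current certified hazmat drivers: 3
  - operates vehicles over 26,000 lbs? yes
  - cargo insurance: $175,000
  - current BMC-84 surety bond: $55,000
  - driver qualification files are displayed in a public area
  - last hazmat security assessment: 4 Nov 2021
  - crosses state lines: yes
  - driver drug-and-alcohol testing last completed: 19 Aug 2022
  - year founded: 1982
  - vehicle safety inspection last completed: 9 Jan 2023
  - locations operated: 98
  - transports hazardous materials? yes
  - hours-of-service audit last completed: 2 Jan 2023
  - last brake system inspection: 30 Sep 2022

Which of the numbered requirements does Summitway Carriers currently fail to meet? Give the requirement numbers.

1. vehicle safety inspection 42 days ago vs limit 30 → not met
2. condition 'operates vehicles over 26,000 lbs' holds; brake system inspection 143 days ago vs limit 120 → not met
3. BMC-84 surety bond $55,000 < $60,000 → not met
4. condition 'crosses state lines' holds; driver drug-and-alcohol testing 185 days ago vs limit 180 → not met
5. driver qualification files present → met
6. hours-of-service audit 49 days ago vs limit 45 → not met
7. cargo insurance $175,000 ≥ $150,000 → met
8. condition 'transports hazardous materials' holds; hazmat security assessment 473 days ago vs limit 540 → met
9. certified hazmat drivers 3 < 4 → not met
Not met: 1, 2, 3, 4, 6, 9

1, 2, 3, 4, 6, 9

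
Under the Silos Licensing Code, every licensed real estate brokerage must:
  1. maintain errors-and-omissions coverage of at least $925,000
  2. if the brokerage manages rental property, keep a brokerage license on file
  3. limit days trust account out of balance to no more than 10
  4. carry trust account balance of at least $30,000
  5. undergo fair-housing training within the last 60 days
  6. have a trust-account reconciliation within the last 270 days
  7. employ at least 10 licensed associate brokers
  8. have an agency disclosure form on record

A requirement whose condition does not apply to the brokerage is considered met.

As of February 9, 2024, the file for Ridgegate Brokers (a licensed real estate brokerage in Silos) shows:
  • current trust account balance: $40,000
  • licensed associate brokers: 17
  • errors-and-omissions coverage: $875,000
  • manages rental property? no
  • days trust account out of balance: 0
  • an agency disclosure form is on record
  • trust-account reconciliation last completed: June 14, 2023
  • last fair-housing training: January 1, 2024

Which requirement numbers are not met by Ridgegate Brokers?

1. errors-and-omissions coverage $875,000 < $925,000 → not met
2. condition 'manages rental property' does not hold → requirement n/a → met
3. days trust account out of balance 0 ≤ 10 → met
4. trust account balance $40,000 ≥ $30,000 → met
5. fair-housing training 39 days ago vs limit 60 → met
6. trust-account reconciliation 240 days ago vs limit 270 → met
7. licensed associate brokers 17 ≥ 10 → met
8. agency disclosure form present → met
Not met: 1

1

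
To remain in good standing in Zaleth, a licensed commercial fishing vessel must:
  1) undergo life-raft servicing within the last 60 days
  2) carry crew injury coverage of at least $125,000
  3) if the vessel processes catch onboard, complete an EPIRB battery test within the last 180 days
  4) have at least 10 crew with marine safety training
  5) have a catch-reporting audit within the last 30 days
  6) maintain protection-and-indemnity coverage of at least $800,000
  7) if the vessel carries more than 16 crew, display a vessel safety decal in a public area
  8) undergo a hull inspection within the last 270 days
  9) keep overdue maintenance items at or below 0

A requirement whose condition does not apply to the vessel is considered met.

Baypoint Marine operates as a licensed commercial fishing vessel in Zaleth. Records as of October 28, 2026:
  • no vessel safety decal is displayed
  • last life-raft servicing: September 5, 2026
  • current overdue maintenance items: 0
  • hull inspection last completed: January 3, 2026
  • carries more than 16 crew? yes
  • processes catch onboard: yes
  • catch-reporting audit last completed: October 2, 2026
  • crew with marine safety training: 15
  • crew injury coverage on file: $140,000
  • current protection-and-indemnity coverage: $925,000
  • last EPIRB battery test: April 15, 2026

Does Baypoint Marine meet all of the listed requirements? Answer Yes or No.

No

1. life-raft servicing 53 days ago vs limit 60 → met
2. crew injury coverage $140,000 ≥ $125,000 → met
3. condition 'processes catch onboard' holds; EPIRB battery test 196 days ago vs limit 180 → not met
4. crew with marine safety training 15 ≥ 10 → met
5. catch-reporting audit 26 days ago vs limit 30 → met
6. protection-and-indemnity coverage $925,000 ≥ $800,000 → met
7. condition 'carries more than 16 crew' holds; vessel safety decal absent → not met
8. hull inspection 298 days ago vs limit 270 → not met
9. overdue maintenance items 0 ≤ 0 → met
Not met: 3, 7, 8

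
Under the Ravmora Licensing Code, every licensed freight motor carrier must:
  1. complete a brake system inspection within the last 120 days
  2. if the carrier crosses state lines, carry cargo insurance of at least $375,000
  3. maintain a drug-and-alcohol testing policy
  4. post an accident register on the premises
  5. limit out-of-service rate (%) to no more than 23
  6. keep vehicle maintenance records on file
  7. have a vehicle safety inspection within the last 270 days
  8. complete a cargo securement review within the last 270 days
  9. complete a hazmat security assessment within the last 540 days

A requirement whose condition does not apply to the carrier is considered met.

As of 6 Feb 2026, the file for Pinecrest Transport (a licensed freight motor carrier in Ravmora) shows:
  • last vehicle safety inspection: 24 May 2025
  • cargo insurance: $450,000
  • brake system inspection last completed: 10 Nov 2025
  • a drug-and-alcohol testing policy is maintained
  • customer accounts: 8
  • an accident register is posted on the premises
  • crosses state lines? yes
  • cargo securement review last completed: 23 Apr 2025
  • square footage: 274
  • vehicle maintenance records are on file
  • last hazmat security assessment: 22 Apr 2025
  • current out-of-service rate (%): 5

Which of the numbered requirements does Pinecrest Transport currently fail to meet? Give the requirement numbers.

8

1. brake system inspection 88 days ago vs limit 120 → met
2. condition 'crosses state lines' holds; cargo insurance $450,000 ≥ $375,000 → met
3. drug-and-alcohol testing policy present → met
4. accident register present → met
5. out-of-service rate (%) 5 ≤ 23 → met
6. vehicle maintenance records present → met
7. vehicle safety inspection 258 days ago vs limit 270 → met
8. cargo securement review 289 days ago vs limit 270 → not met
9. hazmat security assessment 290 days ago vs limit 540 → met
Not met: 8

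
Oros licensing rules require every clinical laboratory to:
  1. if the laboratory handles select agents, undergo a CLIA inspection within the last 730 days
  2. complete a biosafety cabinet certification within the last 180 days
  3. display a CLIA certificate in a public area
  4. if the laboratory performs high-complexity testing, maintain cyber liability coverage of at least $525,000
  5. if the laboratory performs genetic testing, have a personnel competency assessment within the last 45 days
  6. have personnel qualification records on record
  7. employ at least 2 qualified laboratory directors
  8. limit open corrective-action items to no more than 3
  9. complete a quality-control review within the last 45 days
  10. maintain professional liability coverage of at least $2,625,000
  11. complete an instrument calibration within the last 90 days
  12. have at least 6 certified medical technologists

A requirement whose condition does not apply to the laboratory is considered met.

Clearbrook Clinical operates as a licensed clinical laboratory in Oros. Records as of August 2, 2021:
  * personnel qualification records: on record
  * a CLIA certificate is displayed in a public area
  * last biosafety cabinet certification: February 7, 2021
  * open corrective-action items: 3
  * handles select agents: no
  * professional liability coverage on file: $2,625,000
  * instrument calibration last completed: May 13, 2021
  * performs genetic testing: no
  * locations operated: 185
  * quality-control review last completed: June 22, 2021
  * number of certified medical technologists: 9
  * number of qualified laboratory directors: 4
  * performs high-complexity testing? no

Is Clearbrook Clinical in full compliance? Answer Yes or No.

Yes

1. condition 'handles select agents' does not hold → requirement n/a → met
2. biosafety cabinet certification 176 days ago vs limit 180 → met
3. CLIA certificate present → met
4. condition 'performs high-complexity testing' does not hold → requirement n/a → met
5. condition 'performs genetic testing' does not hold → requirement n/a → met
6. personnel qualification records present → met
7. qualified laboratory directors 4 ≥ 2 → met
8. open corrective-action items 3 ≤ 3 → met
9. quality-control review 41 days ago vs limit 45 → met
10. professional liability coverage $2,625,000 ≥ $2,625,000 → met
11. instrument calibration 81 days ago vs limit 90 → met
12. certified medical technologists 9 ≥ 6 → met
All met.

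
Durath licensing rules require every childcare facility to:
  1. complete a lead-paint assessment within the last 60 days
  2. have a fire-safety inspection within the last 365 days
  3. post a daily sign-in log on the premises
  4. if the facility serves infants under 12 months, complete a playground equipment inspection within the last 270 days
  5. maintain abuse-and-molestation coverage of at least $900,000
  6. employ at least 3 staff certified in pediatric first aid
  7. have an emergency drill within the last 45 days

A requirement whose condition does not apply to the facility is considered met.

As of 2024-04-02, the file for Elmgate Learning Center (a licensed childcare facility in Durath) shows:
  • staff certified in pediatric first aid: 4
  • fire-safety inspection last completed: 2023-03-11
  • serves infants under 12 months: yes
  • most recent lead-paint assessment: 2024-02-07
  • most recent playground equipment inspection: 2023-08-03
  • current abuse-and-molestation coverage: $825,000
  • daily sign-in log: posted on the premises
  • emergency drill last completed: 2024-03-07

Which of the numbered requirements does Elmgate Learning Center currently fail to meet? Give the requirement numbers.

1. lead-paint assessment 55 days ago vs limit 60 → met
2. fire-safety inspection 388 days ago vs limit 365 → not met
3. daily sign-in log present → met
4. condition 'serves infants under 12 months' holds; playground equipment inspection 243 days ago vs limit 270 → met
5. abuse-and-molestation coverage $825,000 < $900,000 → not met
6. staff certified in pediatric first aid 4 ≥ 3 → met
7. emergency drill 26 days ago vs limit 45 → met
Not met: 2, 5

2, 5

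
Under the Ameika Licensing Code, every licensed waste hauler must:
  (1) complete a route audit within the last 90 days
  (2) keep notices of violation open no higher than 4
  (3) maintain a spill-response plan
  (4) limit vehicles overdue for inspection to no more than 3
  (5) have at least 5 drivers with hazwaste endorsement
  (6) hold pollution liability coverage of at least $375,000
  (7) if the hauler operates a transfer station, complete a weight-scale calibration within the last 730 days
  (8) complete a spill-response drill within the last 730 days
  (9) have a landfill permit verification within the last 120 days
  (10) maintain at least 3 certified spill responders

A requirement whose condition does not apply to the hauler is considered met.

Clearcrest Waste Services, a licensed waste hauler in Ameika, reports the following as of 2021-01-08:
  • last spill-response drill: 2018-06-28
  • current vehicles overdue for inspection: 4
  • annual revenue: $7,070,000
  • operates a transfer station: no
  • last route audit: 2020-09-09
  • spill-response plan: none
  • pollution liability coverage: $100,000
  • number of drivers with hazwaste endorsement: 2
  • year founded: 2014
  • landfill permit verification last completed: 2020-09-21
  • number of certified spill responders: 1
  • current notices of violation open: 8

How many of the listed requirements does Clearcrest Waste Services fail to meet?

1. route audit 121 days ago vs limit 90 → not met
2. notices of violation open 8 > 4 → not met
3. spill-response plan absent → not met
4. vehicles overdue for inspection 4 > 3 → not met
5. drivers with hazwaste endorsement 2 < 5 → not met
6. pollution liability coverage $100,000 < $375,000 → not met
7. condition 'operates a transfer station' does not hold → requirement n/a → met
8. spill-response drill 925 days ago vs limit 730 → not met
9. landfill permit verification 109 days ago vs limit 120 → met
10. certified spill responders 1 < 3 → not met
Not met: 8 of 10

8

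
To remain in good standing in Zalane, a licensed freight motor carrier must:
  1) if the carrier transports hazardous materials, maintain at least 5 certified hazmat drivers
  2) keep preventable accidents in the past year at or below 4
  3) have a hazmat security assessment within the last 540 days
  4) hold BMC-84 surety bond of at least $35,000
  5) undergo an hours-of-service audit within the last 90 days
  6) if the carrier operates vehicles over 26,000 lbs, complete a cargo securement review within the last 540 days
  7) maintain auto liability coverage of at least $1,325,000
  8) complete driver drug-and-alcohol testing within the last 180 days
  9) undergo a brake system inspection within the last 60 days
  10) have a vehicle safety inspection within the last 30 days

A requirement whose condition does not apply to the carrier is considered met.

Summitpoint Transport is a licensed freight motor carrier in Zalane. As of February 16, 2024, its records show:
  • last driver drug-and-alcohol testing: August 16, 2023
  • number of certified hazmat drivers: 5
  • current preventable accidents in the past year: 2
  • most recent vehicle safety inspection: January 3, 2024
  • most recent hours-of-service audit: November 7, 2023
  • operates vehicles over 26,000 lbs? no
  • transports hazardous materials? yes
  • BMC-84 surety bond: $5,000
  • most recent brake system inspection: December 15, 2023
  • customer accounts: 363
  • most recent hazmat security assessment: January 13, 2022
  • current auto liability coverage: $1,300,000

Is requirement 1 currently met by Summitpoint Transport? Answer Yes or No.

1. condition 'transports hazardous materials' holds; certified hazmat drivers 5 ≥ 5 → met

Yes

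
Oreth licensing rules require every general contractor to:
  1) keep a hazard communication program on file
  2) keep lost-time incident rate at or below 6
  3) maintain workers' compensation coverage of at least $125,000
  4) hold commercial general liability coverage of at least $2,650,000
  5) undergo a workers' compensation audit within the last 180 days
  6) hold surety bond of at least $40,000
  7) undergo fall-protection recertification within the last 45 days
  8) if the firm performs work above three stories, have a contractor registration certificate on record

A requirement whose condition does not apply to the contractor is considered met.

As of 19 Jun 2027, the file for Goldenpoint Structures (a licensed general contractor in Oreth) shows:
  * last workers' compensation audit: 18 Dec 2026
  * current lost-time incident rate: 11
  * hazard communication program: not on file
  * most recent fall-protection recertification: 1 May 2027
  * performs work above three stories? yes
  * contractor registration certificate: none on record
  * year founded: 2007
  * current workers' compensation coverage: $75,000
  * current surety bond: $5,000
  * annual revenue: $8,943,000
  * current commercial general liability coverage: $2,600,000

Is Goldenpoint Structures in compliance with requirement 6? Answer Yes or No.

6. surety bond $5,000 < $40,000 → not met

No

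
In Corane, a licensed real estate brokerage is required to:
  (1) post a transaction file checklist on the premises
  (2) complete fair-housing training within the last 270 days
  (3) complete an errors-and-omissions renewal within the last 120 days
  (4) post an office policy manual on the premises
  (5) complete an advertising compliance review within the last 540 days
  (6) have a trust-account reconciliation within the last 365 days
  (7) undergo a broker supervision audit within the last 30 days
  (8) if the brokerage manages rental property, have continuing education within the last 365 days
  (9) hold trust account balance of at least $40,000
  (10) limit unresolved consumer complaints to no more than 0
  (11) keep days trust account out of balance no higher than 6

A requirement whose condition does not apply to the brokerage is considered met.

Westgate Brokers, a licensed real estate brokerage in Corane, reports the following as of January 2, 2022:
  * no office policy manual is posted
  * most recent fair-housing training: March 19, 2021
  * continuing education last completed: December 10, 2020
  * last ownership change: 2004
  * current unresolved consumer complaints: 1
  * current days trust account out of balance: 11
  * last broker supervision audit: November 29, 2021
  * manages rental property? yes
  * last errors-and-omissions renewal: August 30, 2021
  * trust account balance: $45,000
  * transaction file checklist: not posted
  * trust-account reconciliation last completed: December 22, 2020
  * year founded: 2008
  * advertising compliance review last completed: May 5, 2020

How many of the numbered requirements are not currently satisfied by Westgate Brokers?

1. transaction file checklist absent → not met
2. fair-housing training 289 days ago vs limit 270 → not met
3. errors-and-omissions renewal 125 days ago vs limit 120 → not met
4. office policy manual absent → not met
5. advertising compliance review 607 days ago vs limit 540 → not met
6. trust-account reconciliation 376 days ago vs limit 365 → not met
7. broker supervision audit 34 days ago vs limit 30 → not met
8. condition 'manages rental property' holds; continuing education 388 days ago vs limit 365 → not met
9. trust account balance $45,000 ≥ $40,000 → met
10. unresolved consumer complaints 1 > 0 → not met
11. days trust account out of balance 11 > 6 → not met
Not met: 10 of 11

10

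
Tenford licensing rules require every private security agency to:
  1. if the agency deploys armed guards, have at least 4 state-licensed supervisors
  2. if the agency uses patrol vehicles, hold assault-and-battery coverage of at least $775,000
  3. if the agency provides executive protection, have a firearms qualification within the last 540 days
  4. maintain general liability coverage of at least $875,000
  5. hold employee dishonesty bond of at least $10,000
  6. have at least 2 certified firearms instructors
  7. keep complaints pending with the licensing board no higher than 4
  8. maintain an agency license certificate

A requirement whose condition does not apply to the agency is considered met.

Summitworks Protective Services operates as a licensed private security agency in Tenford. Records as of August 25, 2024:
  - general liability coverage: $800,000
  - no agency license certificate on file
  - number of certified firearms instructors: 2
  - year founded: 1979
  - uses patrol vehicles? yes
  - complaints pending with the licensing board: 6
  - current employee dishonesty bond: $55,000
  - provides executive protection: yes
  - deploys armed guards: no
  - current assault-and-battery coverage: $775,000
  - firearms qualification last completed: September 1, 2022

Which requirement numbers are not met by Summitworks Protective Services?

1. condition 'deploys armed guards' does not hold → requirement n/a → met
2. condition 'uses patrol vehicles' holds; assault-and-battery coverage $775,000 ≥ $775,000 → met
3. condition 'provides executive protection' holds; firearms qualification 724 days ago vs limit 540 → not met
4. general liability coverage $800,000 < $875,000 → not met
5. employee dishonesty bond $55,000 ≥ $10,000 → met
6. certified firearms instructors 2 ≥ 2 → met
7. complaints pending with the licensing board 6 > 4 → not met
8. agency license certificate absent → not met
Not met: 3, 4, 7, 8

3, 4, 7, 8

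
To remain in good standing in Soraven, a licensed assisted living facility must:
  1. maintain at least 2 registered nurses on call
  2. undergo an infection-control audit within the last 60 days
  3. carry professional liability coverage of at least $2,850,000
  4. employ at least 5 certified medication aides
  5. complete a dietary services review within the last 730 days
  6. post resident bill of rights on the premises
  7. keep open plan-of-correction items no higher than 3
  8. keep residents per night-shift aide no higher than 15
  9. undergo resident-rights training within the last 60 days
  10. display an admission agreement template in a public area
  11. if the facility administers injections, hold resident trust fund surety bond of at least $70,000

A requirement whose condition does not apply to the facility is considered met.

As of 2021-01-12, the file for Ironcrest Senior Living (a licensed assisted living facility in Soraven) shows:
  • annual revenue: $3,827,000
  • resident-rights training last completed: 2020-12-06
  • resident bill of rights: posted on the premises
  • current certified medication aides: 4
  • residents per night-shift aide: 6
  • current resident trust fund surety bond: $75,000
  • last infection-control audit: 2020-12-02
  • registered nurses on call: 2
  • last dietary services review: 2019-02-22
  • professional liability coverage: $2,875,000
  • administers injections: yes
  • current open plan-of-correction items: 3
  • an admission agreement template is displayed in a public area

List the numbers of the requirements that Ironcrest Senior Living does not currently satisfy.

1. registered nurses on call 2 ≥ 2 → met
2. infection-control audit 41 days ago vs limit 60 → met
3. professional liability coverage $2,875,000 ≥ $2,850,000 → met
4. certified medication aides 4 < 5 → not met
5. dietary services review 690 days ago vs limit 730 → met
6. resident bill of rights present → met
7. open plan-of-correction items 3 ≤ 3 → met
8. residents per night-shift aide 6 ≤ 15 → met
9. resident-rights training 37 days ago vs limit 60 → met
10. admission agreement template present → met
11. condition 'administers injections' holds; resident trust fund surety bond $75,000 ≥ $70,000 → met
Not met: 4

4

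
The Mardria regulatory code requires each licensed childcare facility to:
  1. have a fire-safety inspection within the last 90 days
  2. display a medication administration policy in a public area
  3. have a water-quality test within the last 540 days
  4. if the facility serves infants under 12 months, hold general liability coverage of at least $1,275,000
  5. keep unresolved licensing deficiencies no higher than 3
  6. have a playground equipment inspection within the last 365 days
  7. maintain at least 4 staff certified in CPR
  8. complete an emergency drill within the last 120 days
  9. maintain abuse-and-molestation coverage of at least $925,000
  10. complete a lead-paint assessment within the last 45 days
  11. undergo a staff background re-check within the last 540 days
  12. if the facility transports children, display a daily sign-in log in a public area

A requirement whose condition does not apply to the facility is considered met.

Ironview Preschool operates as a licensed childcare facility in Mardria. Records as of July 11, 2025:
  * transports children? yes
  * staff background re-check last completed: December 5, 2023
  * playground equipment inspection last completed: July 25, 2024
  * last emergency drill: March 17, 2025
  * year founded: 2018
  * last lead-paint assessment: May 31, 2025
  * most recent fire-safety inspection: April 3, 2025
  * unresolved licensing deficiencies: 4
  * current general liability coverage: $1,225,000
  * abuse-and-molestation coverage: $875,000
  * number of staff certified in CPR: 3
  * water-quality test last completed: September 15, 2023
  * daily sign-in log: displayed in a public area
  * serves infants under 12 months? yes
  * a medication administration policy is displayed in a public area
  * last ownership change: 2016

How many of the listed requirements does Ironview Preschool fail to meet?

7

1. fire-safety inspection 99 days ago vs limit 90 → not met
2. medication administration policy present → met
3. water-quality test 665 days ago vs limit 540 → not met
4. condition 'serves infants under 12 months' holds; general liability coverage $1,225,000 < $1,275,000 → not met
5. unresolved licensing deficiencies 4 > 3 → not met
6. playground equipment inspection 351 days ago vs limit 365 → met
7. staff certified in CPR 3 < 4 → not met
8. emergency drill 116 days ago vs limit 120 → met
9. abuse-and-molestation coverage $875,000 < $925,000 → not met
10. lead-paint assessment 41 days ago vs limit 45 → met
11. staff background re-check 584 days ago vs limit 540 → not met
12. condition 'transports children' holds; daily sign-in log present → met
Not met: 7 of 12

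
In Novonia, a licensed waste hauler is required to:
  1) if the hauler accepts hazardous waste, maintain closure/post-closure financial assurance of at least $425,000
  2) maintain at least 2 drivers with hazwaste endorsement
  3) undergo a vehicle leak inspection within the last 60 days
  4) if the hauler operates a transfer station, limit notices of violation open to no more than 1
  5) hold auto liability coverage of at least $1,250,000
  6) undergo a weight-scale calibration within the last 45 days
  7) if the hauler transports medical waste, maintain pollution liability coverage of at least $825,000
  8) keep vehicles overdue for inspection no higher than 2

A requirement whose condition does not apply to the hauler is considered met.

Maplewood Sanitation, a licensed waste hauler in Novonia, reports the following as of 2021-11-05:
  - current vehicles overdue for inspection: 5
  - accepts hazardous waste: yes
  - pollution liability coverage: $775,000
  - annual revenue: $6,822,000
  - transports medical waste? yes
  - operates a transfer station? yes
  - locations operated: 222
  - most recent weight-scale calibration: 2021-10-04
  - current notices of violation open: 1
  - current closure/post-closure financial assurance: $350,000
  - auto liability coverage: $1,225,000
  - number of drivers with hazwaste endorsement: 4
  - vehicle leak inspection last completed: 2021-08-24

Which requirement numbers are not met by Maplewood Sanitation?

1, 3, 5, 7, 8

1. condition 'accepts hazardous waste' holds; closure/post-closure financial assurance $350,000 < $425,000 → not met
2. drivers with hazwaste endorsement 4 ≥ 2 → met
3. vehicle leak inspection 73 days ago vs limit 60 → not met
4. condition 'operates a transfer station' holds; notices of violation open 1 ≤ 1 → met
5. auto liability coverage $1,225,000 < $1,250,000 → not met
6. weight-scale calibration 32 days ago vs limit 45 → met
7. condition 'transports medical waste' holds; pollution liability coverage $775,000 < $825,000 → not met
8. vehicles overdue for inspection 5 > 2 → not met
Not met: 1, 3, 5, 7, 8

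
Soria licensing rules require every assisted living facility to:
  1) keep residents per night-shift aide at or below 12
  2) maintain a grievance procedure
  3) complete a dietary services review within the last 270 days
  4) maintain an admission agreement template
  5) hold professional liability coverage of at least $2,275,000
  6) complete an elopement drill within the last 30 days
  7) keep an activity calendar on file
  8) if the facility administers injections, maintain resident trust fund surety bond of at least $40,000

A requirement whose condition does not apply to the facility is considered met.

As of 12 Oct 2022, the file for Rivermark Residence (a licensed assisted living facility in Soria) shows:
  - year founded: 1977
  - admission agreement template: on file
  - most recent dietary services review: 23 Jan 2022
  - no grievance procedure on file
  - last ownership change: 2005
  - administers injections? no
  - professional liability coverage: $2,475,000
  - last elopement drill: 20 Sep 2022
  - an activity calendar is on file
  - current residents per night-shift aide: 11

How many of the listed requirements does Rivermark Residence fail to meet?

1

1. residents per night-shift aide 11 ≤ 12 → met
2. grievance procedure absent → not met
3. dietary services review 262 days ago vs limit 270 → met
4. admission agreement template present → met
5. professional liability coverage $2,475,000 ≥ $2,275,000 → met
6. elopement drill 22 days ago vs limit 30 → met
7. activity calendar present → met
8. condition 'administers injections' does not hold → requirement n/a → met
Not met: 1 of 8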